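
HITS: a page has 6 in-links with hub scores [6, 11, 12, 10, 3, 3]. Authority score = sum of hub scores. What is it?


Authority = sum of hub scores of in-linkers
In-link 1: hub score = 6
In-link 2: hub score = 11
In-link 3: hub score = 12
In-link 4: hub score = 10
In-link 5: hub score = 3
In-link 6: hub score = 3
Authority = 6 + 11 + 12 + 10 + 3 + 3 = 45

45


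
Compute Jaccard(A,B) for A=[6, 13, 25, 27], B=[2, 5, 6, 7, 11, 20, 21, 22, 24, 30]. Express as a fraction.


A intersect B = [6]
|A intersect B| = 1
A union B = [2, 5, 6, 7, 11, 13, 20, 21, 22, 24, 25, 27, 30]
|A union B| = 13
Jaccard = 1/13 = 1/13

1/13


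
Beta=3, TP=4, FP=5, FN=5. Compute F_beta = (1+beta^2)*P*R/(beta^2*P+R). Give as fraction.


P = TP/(TP+FP) = 4/9 = 4/9
R = TP/(TP+FN) = 4/9 = 4/9
beta^2 = 3^2 = 9
(1 + beta^2) = 10
Numerator = (1+beta^2)*P*R = 160/81
Denominator = beta^2*P + R = 4 + 4/9 = 40/9
F_beta = 4/9

4/9


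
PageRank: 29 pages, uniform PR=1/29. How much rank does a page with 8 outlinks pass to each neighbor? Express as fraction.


Initial PR = 1/29 = 1/29
Outlinks = 8
Contribution per link = PR / outlinks
= 1/29 / 8
= 1/232

1/232


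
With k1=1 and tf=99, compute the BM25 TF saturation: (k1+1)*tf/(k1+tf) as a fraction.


BM25 TF component = (k1+1)*tf / (k1+tf)
k1 = 1, tf = 99
Numerator = (1+1)*99 = 198
Denominator = 1 + 99 = 100
= 198/100 = 99/50

99/50


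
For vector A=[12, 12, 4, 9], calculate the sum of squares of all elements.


|A|^2 = sum of squared components
A[0]^2 = 12^2 = 144
A[1]^2 = 12^2 = 144
A[2]^2 = 4^2 = 16
A[3]^2 = 9^2 = 81
Sum = 144 + 144 + 16 + 81 = 385

385


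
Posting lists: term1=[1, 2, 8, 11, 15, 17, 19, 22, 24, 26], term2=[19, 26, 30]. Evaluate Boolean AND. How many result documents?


Boolean AND: find intersection of posting lists
term1 docs: [1, 2, 8, 11, 15, 17, 19, 22, 24, 26]
term2 docs: [19, 26, 30]
Intersection: [19, 26]
|intersection| = 2

2


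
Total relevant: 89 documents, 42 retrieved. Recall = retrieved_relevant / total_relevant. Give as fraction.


Recall = retrieved_relevant / total_relevant
= 42 / 89
= 42 / (42 + 47)
= 42/89

42/89


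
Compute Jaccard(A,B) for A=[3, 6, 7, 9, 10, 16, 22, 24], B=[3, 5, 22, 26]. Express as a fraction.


A intersect B = [3, 22]
|A intersect B| = 2
A union B = [3, 5, 6, 7, 9, 10, 16, 22, 24, 26]
|A union B| = 10
Jaccard = 2/10 = 1/5

1/5


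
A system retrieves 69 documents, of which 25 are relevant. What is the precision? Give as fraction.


Precision = relevant_retrieved / total_retrieved
= 25 / 69
= 25 / (25 + 44)
= 25/69

25/69


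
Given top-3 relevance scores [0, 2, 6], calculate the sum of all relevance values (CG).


Cumulative Gain = sum of relevance scores
Position 1: rel=0, running sum=0
Position 2: rel=2, running sum=2
Position 3: rel=6, running sum=8
CG = 8

8


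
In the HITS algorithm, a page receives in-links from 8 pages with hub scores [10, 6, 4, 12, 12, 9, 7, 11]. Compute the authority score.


Authority = sum of hub scores of in-linkers
In-link 1: hub score = 10
In-link 2: hub score = 6
In-link 3: hub score = 4
In-link 4: hub score = 12
In-link 5: hub score = 12
In-link 6: hub score = 9
In-link 7: hub score = 7
In-link 8: hub score = 11
Authority = 10 + 6 + 4 + 12 + 12 + 9 + 7 + 11 = 71

71


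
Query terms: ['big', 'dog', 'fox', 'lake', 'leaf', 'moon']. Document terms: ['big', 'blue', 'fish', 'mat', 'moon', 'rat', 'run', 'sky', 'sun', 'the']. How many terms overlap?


Query terms: ['big', 'dog', 'fox', 'lake', 'leaf', 'moon']
Document terms: ['big', 'blue', 'fish', 'mat', 'moon', 'rat', 'run', 'sky', 'sun', 'the']
Common terms: ['big', 'moon']
Overlap count = 2

2


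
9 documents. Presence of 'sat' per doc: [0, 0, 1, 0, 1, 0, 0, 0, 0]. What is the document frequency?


Checking each document for 'sat':
Doc 1: absent
Doc 2: absent
Doc 3: present
Doc 4: absent
Doc 5: present
Doc 6: absent
Doc 7: absent
Doc 8: absent
Doc 9: absent
df = sum of presences = 0 + 0 + 1 + 0 + 1 + 0 + 0 + 0 + 0 = 2

2


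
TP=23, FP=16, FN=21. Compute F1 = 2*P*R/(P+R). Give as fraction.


F1 = 2 * P * R / (P + R)
P = TP/(TP+FP) = 23/39 = 23/39
R = TP/(TP+FN) = 23/44 = 23/44
2 * P * R = 2 * 23/39 * 23/44 = 529/858
P + R = 23/39 + 23/44 = 1909/1716
F1 = 529/858 / 1909/1716 = 46/83

46/83


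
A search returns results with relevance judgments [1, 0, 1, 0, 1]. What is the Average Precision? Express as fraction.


Computing P@k for each relevant position:
Position 1: relevant, P@1 = 1/1 = 1
Position 2: not relevant
Position 3: relevant, P@3 = 2/3 = 2/3
Position 4: not relevant
Position 5: relevant, P@5 = 3/5 = 3/5
Sum of P@k = 1 + 2/3 + 3/5 = 34/15
AP = 34/15 / 3 = 34/45

34/45


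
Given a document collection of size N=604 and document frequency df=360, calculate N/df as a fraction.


IDF ratio = N / df
= 604 / 360
= 151/90

151/90


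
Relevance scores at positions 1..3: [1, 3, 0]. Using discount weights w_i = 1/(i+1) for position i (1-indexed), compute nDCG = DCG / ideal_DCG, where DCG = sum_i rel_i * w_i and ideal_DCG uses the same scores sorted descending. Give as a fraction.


Position discount weights w_i = 1/(i+1) for i=1..3:
Weights = [1/2, 1/3, 1/4]
Actual relevance: [1, 3, 0]
DCG = 1/2 + 3/3 + 0/4 = 3/2
Ideal relevance (sorted desc): [3, 1, 0]
Ideal DCG = 3/2 + 1/3 + 0/4 = 11/6
nDCG = DCG / ideal_DCG = 3/2 / 11/6 = 9/11

9/11


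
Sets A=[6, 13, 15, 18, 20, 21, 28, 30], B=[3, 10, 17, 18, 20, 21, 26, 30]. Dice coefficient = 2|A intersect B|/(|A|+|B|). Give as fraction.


A intersect B = [18, 20, 21, 30]
|A intersect B| = 4
|A| = 8, |B| = 8
Dice = 2*4 / (8+8)
= 8 / 16 = 1/2

1/2


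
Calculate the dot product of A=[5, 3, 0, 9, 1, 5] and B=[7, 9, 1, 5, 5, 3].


Dot product = sum of element-wise products
A[0]*B[0] = 5*7 = 35
A[1]*B[1] = 3*9 = 27
A[2]*B[2] = 0*1 = 0
A[3]*B[3] = 9*5 = 45
A[4]*B[4] = 1*5 = 5
A[5]*B[5] = 5*3 = 15
Sum = 35 + 27 + 0 + 45 + 5 + 15 = 127

127


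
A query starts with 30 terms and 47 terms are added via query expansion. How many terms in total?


Original terms: 30
Expansion terms: 47
Total = 30 + 47 = 77

77


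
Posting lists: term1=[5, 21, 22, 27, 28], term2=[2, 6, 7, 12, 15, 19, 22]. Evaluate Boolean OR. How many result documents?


Boolean OR: find union of posting lists
term1 docs: [5, 21, 22, 27, 28]
term2 docs: [2, 6, 7, 12, 15, 19, 22]
Union: [2, 5, 6, 7, 12, 15, 19, 21, 22, 27, 28]
|union| = 11

11


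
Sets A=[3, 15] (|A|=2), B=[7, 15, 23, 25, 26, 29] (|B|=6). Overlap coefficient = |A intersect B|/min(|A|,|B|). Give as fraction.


A intersect B = [15]
|A intersect B| = 1
min(|A|, |B|) = min(2, 6) = 2
Overlap = 1 / 2 = 1/2

1/2


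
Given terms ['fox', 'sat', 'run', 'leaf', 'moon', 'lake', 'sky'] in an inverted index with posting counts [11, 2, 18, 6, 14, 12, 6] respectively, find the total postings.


Summing posting list sizes:
'fox': 11 postings
'sat': 2 postings
'run': 18 postings
'leaf': 6 postings
'moon': 14 postings
'lake': 12 postings
'sky': 6 postings
Total = 11 + 2 + 18 + 6 + 14 + 12 + 6 = 69

69


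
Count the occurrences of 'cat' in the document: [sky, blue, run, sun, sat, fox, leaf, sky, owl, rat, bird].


Document has 11 words
Scanning for 'cat':
Term not found in document
Count = 0

0


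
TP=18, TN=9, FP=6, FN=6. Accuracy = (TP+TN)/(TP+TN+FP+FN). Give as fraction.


Accuracy = (TP + TN) / (TP + TN + FP + FN)
TP + TN = 18 + 9 = 27
Total = 18 + 9 + 6 + 6 = 39
Accuracy = 27 / 39 = 9/13

9/13


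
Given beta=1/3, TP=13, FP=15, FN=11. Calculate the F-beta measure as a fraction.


P = TP/(TP+FP) = 13/28 = 13/28
R = TP/(TP+FN) = 13/24 = 13/24
beta^2 = 1/3^2 = 1/9
(1 + beta^2) = 10/9
Numerator = (1+beta^2)*P*R = 845/3024
Denominator = beta^2*P + R = 13/252 + 13/24 = 299/504
F_beta = 65/138

65/138


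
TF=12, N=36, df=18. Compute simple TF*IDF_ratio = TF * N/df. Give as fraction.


TF * (N/df)
= 12 * (36/18)
= 12 * 2
= 24

24


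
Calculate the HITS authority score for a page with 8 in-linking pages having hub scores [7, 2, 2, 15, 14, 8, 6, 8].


Authority = sum of hub scores of in-linkers
In-link 1: hub score = 7
In-link 2: hub score = 2
In-link 3: hub score = 2
In-link 4: hub score = 15
In-link 5: hub score = 14
In-link 6: hub score = 8
In-link 7: hub score = 6
In-link 8: hub score = 8
Authority = 7 + 2 + 2 + 15 + 14 + 8 + 6 + 8 = 62

62


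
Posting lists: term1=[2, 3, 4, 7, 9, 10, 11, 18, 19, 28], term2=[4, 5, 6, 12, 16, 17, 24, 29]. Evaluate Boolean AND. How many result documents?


Boolean AND: find intersection of posting lists
term1 docs: [2, 3, 4, 7, 9, 10, 11, 18, 19, 28]
term2 docs: [4, 5, 6, 12, 16, 17, 24, 29]
Intersection: [4]
|intersection| = 1

1


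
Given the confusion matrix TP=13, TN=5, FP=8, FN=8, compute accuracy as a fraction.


Accuracy = (TP + TN) / (TP + TN + FP + FN)
TP + TN = 13 + 5 = 18
Total = 13 + 5 + 8 + 8 = 34
Accuracy = 18 / 34 = 9/17

9/17


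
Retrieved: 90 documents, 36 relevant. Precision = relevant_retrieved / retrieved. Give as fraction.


Precision = relevant_retrieved / total_retrieved
= 36 / 90
= 36 / (36 + 54)
= 2/5

2/5


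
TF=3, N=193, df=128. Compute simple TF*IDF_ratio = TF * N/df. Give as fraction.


TF * (N/df)
= 3 * (193/128)
= 3 * 193/128
= 579/128

579/128


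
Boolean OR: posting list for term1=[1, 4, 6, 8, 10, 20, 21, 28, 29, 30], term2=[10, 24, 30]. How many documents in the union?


Boolean OR: find union of posting lists
term1 docs: [1, 4, 6, 8, 10, 20, 21, 28, 29, 30]
term2 docs: [10, 24, 30]
Union: [1, 4, 6, 8, 10, 20, 21, 24, 28, 29, 30]
|union| = 11

11


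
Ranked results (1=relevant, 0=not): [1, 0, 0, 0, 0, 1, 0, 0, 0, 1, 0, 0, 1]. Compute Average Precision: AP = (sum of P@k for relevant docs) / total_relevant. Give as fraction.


Computing P@k for each relevant position:
Position 1: relevant, P@1 = 1/1 = 1
Position 2: not relevant
Position 3: not relevant
Position 4: not relevant
Position 5: not relevant
Position 6: relevant, P@6 = 2/6 = 1/3
Position 7: not relevant
Position 8: not relevant
Position 9: not relevant
Position 10: relevant, P@10 = 3/10 = 3/10
Position 11: not relevant
Position 12: not relevant
Position 13: relevant, P@13 = 4/13 = 4/13
Sum of P@k = 1 + 1/3 + 3/10 + 4/13 = 757/390
AP = 757/390 / 4 = 757/1560

757/1560


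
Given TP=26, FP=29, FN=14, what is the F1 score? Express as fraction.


F1 = 2 * P * R / (P + R)
P = TP/(TP+FP) = 26/55 = 26/55
R = TP/(TP+FN) = 26/40 = 13/20
2 * P * R = 2 * 26/55 * 13/20 = 169/275
P + R = 26/55 + 13/20 = 247/220
F1 = 169/275 / 247/220 = 52/95

52/95


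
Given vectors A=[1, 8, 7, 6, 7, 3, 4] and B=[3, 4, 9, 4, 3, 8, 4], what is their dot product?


Dot product = sum of element-wise products
A[0]*B[0] = 1*3 = 3
A[1]*B[1] = 8*4 = 32
A[2]*B[2] = 7*9 = 63
A[3]*B[3] = 6*4 = 24
A[4]*B[4] = 7*3 = 21
A[5]*B[5] = 3*8 = 24
A[6]*B[6] = 4*4 = 16
Sum = 3 + 32 + 63 + 24 + 21 + 24 + 16 = 183

183


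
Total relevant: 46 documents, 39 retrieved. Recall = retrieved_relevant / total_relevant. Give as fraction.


Recall = retrieved_relevant / total_relevant
= 39 / 46
= 39 / (39 + 7)
= 39/46

39/46


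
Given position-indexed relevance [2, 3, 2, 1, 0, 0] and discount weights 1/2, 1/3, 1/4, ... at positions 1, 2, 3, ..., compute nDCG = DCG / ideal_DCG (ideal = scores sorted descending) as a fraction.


Position discount weights w_i = 1/(i+1) for i=1..6:
Weights = [1/2, 1/3, 1/4, 1/5, 1/6, 1/7]
Actual relevance: [2, 3, 2, 1, 0, 0]
DCG = 2/2 + 3/3 + 2/4 + 1/5 + 0/6 + 0/7 = 27/10
Ideal relevance (sorted desc): [3, 2, 2, 1, 0, 0]
Ideal DCG = 3/2 + 2/3 + 2/4 + 1/5 + 0/6 + 0/7 = 43/15
nDCG = DCG / ideal_DCG = 27/10 / 43/15 = 81/86

81/86


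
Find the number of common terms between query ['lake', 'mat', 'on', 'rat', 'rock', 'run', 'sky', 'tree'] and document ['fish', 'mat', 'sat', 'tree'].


Query terms: ['lake', 'mat', 'on', 'rat', 'rock', 'run', 'sky', 'tree']
Document terms: ['fish', 'mat', 'sat', 'tree']
Common terms: ['mat', 'tree']
Overlap count = 2

2


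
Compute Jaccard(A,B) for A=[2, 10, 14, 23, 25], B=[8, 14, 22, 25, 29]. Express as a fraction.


A intersect B = [14, 25]
|A intersect B| = 2
A union B = [2, 8, 10, 14, 22, 23, 25, 29]
|A union B| = 8
Jaccard = 2/8 = 1/4

1/4


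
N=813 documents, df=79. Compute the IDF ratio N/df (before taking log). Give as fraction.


IDF ratio = N / df
= 813 / 79
= 813/79

813/79


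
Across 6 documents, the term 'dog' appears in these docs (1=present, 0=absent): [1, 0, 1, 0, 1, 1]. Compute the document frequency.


Checking each document for 'dog':
Doc 1: present
Doc 2: absent
Doc 3: present
Doc 4: absent
Doc 5: present
Doc 6: present
df = sum of presences = 1 + 0 + 1 + 0 + 1 + 1 = 4

4


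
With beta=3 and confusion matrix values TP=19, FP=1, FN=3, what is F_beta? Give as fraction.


P = TP/(TP+FP) = 19/20 = 19/20
R = TP/(TP+FN) = 19/22 = 19/22
beta^2 = 3^2 = 9
(1 + beta^2) = 10
Numerator = (1+beta^2)*P*R = 361/44
Denominator = beta^2*P + R = 171/20 + 19/22 = 2071/220
F_beta = 95/109

95/109


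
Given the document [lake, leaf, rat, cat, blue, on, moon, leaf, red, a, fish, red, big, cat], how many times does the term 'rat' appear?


Document has 14 words
Scanning for 'rat':
Found at positions: [2]
Count = 1

1


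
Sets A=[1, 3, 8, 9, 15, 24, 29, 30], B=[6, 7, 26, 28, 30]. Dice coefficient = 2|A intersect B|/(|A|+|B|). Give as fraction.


A intersect B = [30]
|A intersect B| = 1
|A| = 8, |B| = 5
Dice = 2*1 / (8+5)
= 2 / 13 = 2/13

2/13


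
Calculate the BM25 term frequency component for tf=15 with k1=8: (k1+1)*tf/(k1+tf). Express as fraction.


BM25 TF component = (k1+1)*tf / (k1+tf)
k1 = 8, tf = 15
Numerator = (8+1)*15 = 135
Denominator = 8 + 15 = 23
= 135/23 = 135/23

135/23


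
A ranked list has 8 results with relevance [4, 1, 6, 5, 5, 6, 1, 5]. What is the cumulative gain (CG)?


Cumulative Gain = sum of relevance scores
Position 1: rel=4, running sum=4
Position 2: rel=1, running sum=5
Position 3: rel=6, running sum=11
Position 4: rel=5, running sum=16
Position 5: rel=5, running sum=21
Position 6: rel=6, running sum=27
Position 7: rel=1, running sum=28
Position 8: rel=5, running sum=33
CG = 33

33


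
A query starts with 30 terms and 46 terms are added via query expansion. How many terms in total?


Original terms: 30
Expansion terms: 46
Total = 30 + 46 = 76

76


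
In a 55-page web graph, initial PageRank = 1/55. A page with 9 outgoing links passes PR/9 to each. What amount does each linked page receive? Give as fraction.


Initial PR = 1/55 = 1/55
Outlinks = 9
Contribution per link = PR / outlinks
= 1/55 / 9
= 1/495

1/495


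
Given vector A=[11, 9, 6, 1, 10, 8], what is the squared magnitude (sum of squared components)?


|A|^2 = sum of squared components
A[0]^2 = 11^2 = 121
A[1]^2 = 9^2 = 81
A[2]^2 = 6^2 = 36
A[3]^2 = 1^2 = 1
A[4]^2 = 10^2 = 100
A[5]^2 = 8^2 = 64
Sum = 121 + 81 + 36 + 1 + 100 + 64 = 403

403


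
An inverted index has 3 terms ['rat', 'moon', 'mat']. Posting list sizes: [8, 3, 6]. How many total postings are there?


Summing posting list sizes:
'rat': 8 postings
'moon': 3 postings
'mat': 6 postings
Total = 8 + 3 + 6 = 17

17


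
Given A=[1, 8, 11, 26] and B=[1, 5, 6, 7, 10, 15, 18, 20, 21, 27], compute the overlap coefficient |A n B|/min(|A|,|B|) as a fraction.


A intersect B = [1]
|A intersect B| = 1
min(|A|, |B|) = min(4, 10) = 4
Overlap = 1 / 4 = 1/4

1/4


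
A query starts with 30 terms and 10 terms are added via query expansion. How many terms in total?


Original terms: 30
Expansion terms: 10
Total = 30 + 10 = 40

40


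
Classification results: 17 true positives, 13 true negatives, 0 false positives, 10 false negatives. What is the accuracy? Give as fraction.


Accuracy = (TP + TN) / (TP + TN + FP + FN)
TP + TN = 17 + 13 = 30
Total = 17 + 13 + 0 + 10 = 40
Accuracy = 30 / 40 = 3/4

3/4


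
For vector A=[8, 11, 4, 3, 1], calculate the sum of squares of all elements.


|A|^2 = sum of squared components
A[0]^2 = 8^2 = 64
A[1]^2 = 11^2 = 121
A[2]^2 = 4^2 = 16
A[3]^2 = 3^2 = 9
A[4]^2 = 1^2 = 1
Sum = 64 + 121 + 16 + 9 + 1 = 211

211


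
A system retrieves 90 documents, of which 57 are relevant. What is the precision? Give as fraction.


Precision = relevant_retrieved / total_retrieved
= 57 / 90
= 57 / (57 + 33)
= 19/30

19/30


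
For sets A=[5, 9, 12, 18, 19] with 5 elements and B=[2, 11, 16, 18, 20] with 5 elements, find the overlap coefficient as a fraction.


A intersect B = [18]
|A intersect B| = 1
min(|A|, |B|) = min(5, 5) = 5
Overlap = 1 / 5 = 1/5

1/5


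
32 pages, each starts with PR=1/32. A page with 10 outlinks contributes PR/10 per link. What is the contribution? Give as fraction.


Initial PR = 1/32 = 1/32
Outlinks = 10
Contribution per link = PR / outlinks
= 1/32 / 10
= 1/320

1/320


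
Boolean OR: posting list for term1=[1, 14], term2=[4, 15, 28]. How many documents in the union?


Boolean OR: find union of posting lists
term1 docs: [1, 14]
term2 docs: [4, 15, 28]
Union: [1, 4, 14, 15, 28]
|union| = 5

5


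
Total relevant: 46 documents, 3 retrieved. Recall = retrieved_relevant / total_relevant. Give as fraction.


Recall = retrieved_relevant / total_relevant
= 3 / 46
= 3 / (3 + 43)
= 3/46

3/46


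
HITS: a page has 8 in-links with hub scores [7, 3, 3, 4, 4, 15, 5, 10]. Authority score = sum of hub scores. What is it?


Authority = sum of hub scores of in-linkers
In-link 1: hub score = 7
In-link 2: hub score = 3
In-link 3: hub score = 3
In-link 4: hub score = 4
In-link 5: hub score = 4
In-link 6: hub score = 15
In-link 7: hub score = 5
In-link 8: hub score = 10
Authority = 7 + 3 + 3 + 4 + 4 + 15 + 5 + 10 = 51

51


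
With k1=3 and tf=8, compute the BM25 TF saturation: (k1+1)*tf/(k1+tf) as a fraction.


BM25 TF component = (k1+1)*tf / (k1+tf)
k1 = 3, tf = 8
Numerator = (3+1)*8 = 32
Denominator = 3 + 8 = 11
= 32/11 = 32/11

32/11


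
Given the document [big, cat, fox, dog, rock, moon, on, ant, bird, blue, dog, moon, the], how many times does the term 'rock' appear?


Document has 13 words
Scanning for 'rock':
Found at positions: [4]
Count = 1

1


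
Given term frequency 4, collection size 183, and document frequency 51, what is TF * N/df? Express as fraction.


TF * (N/df)
= 4 * (183/51)
= 4 * 61/17
= 244/17

244/17


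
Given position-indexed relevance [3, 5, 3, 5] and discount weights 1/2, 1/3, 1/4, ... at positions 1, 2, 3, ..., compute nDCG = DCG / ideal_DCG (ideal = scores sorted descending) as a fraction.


Position discount weights w_i = 1/(i+1) for i=1..4:
Weights = [1/2, 1/3, 1/4, 1/5]
Actual relevance: [3, 5, 3, 5]
DCG = 3/2 + 5/3 + 3/4 + 5/5 = 59/12
Ideal relevance (sorted desc): [5, 5, 3, 3]
Ideal DCG = 5/2 + 5/3 + 3/4 + 3/5 = 331/60
nDCG = DCG / ideal_DCG = 59/12 / 331/60 = 295/331

295/331


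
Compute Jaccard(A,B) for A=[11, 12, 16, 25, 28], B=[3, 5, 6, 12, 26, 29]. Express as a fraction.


A intersect B = [12]
|A intersect B| = 1
A union B = [3, 5, 6, 11, 12, 16, 25, 26, 28, 29]
|A union B| = 10
Jaccard = 1/10 = 1/10

1/10


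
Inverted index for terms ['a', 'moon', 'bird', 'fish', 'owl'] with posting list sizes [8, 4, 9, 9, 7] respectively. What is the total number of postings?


Summing posting list sizes:
'a': 8 postings
'moon': 4 postings
'bird': 9 postings
'fish': 9 postings
'owl': 7 postings
Total = 8 + 4 + 9 + 9 + 7 = 37

37


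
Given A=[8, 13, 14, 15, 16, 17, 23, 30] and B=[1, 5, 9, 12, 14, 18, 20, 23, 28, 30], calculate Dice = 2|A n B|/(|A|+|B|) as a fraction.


A intersect B = [14, 23, 30]
|A intersect B| = 3
|A| = 8, |B| = 10
Dice = 2*3 / (8+10)
= 6 / 18 = 1/3

1/3


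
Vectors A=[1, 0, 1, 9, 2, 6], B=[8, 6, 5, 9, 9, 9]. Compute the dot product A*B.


Dot product = sum of element-wise products
A[0]*B[0] = 1*8 = 8
A[1]*B[1] = 0*6 = 0
A[2]*B[2] = 1*5 = 5
A[3]*B[3] = 9*9 = 81
A[4]*B[4] = 2*9 = 18
A[5]*B[5] = 6*9 = 54
Sum = 8 + 0 + 5 + 81 + 18 + 54 = 166

166


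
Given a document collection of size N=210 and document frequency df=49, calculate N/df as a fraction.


IDF ratio = N / df
= 210 / 49
= 30/7

30/7


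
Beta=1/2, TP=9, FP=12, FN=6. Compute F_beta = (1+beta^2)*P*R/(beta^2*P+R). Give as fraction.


P = TP/(TP+FP) = 9/21 = 3/7
R = TP/(TP+FN) = 9/15 = 3/5
beta^2 = 1/2^2 = 1/4
(1 + beta^2) = 5/4
Numerator = (1+beta^2)*P*R = 9/28
Denominator = beta^2*P + R = 3/28 + 3/5 = 99/140
F_beta = 5/11

5/11


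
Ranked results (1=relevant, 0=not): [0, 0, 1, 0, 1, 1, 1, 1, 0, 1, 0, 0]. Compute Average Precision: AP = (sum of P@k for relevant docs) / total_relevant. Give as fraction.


Computing P@k for each relevant position:
Position 1: not relevant
Position 2: not relevant
Position 3: relevant, P@3 = 1/3 = 1/3
Position 4: not relevant
Position 5: relevant, P@5 = 2/5 = 2/5
Position 6: relevant, P@6 = 3/6 = 1/2
Position 7: relevant, P@7 = 4/7 = 4/7
Position 8: relevant, P@8 = 5/8 = 5/8
Position 9: not relevant
Position 10: relevant, P@10 = 6/10 = 3/5
Position 11: not relevant
Position 12: not relevant
Sum of P@k = 1/3 + 2/5 + 1/2 + 4/7 + 5/8 + 3/5 = 509/168
AP = 509/168 / 6 = 509/1008

509/1008


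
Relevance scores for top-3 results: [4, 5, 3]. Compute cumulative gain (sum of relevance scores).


Cumulative Gain = sum of relevance scores
Position 1: rel=4, running sum=4
Position 2: rel=5, running sum=9
Position 3: rel=3, running sum=12
CG = 12

12


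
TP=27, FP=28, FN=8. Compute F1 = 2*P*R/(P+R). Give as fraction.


F1 = 2 * P * R / (P + R)
P = TP/(TP+FP) = 27/55 = 27/55
R = TP/(TP+FN) = 27/35 = 27/35
2 * P * R = 2 * 27/55 * 27/35 = 1458/1925
P + R = 27/55 + 27/35 = 486/385
F1 = 1458/1925 / 486/385 = 3/5

3/5


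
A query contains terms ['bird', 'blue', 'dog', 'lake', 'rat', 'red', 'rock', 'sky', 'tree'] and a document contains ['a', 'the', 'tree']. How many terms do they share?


Query terms: ['bird', 'blue', 'dog', 'lake', 'rat', 'red', 'rock', 'sky', 'tree']
Document terms: ['a', 'the', 'tree']
Common terms: ['tree']
Overlap count = 1

1


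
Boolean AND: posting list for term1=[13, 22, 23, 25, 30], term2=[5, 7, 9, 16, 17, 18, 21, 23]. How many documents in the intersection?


Boolean AND: find intersection of posting lists
term1 docs: [13, 22, 23, 25, 30]
term2 docs: [5, 7, 9, 16, 17, 18, 21, 23]
Intersection: [23]
|intersection| = 1

1


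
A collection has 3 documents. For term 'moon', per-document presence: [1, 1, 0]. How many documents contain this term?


Checking each document for 'moon':
Doc 1: present
Doc 2: present
Doc 3: absent
df = sum of presences = 1 + 1 + 0 = 2

2


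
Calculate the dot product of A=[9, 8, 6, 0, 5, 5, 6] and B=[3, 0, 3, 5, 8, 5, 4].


Dot product = sum of element-wise products
A[0]*B[0] = 9*3 = 27
A[1]*B[1] = 8*0 = 0
A[2]*B[2] = 6*3 = 18
A[3]*B[3] = 0*5 = 0
A[4]*B[4] = 5*8 = 40
A[5]*B[5] = 5*5 = 25
A[6]*B[6] = 6*4 = 24
Sum = 27 + 0 + 18 + 0 + 40 + 25 + 24 = 134

134


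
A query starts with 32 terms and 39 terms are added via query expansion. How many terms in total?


Original terms: 32
Expansion terms: 39
Total = 32 + 39 = 71

71


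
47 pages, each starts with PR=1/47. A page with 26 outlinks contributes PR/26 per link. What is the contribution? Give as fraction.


Initial PR = 1/47 = 1/47
Outlinks = 26
Contribution per link = PR / outlinks
= 1/47 / 26
= 1/1222

1/1222


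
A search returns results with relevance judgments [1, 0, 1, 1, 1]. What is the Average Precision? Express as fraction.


Computing P@k for each relevant position:
Position 1: relevant, P@1 = 1/1 = 1
Position 2: not relevant
Position 3: relevant, P@3 = 2/3 = 2/3
Position 4: relevant, P@4 = 3/4 = 3/4
Position 5: relevant, P@5 = 4/5 = 4/5
Sum of P@k = 1 + 2/3 + 3/4 + 4/5 = 193/60
AP = 193/60 / 4 = 193/240

193/240


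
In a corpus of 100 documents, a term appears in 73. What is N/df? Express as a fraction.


IDF ratio = N / df
= 100 / 73
= 100/73

100/73


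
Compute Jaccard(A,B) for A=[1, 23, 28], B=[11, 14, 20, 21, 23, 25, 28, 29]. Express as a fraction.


A intersect B = [23, 28]
|A intersect B| = 2
A union B = [1, 11, 14, 20, 21, 23, 25, 28, 29]
|A union B| = 9
Jaccard = 2/9 = 2/9

2/9


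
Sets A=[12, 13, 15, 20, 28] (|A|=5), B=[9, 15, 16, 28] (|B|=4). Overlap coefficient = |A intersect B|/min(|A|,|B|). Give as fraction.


A intersect B = [15, 28]
|A intersect B| = 2
min(|A|, |B|) = min(5, 4) = 4
Overlap = 2 / 4 = 1/2

1/2


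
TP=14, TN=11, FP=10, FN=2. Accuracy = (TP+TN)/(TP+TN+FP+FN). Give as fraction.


Accuracy = (TP + TN) / (TP + TN + FP + FN)
TP + TN = 14 + 11 = 25
Total = 14 + 11 + 10 + 2 = 37
Accuracy = 25 / 37 = 25/37

25/37


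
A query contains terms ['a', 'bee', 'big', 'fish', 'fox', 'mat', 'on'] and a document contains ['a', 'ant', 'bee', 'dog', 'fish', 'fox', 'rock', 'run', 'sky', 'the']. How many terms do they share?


Query terms: ['a', 'bee', 'big', 'fish', 'fox', 'mat', 'on']
Document terms: ['a', 'ant', 'bee', 'dog', 'fish', 'fox', 'rock', 'run', 'sky', 'the']
Common terms: ['a', 'bee', 'fish', 'fox']
Overlap count = 4

4


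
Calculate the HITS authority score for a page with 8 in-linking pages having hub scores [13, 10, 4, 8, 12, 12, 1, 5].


Authority = sum of hub scores of in-linkers
In-link 1: hub score = 13
In-link 2: hub score = 10
In-link 3: hub score = 4
In-link 4: hub score = 8
In-link 5: hub score = 12
In-link 6: hub score = 12
In-link 7: hub score = 1
In-link 8: hub score = 5
Authority = 13 + 10 + 4 + 8 + 12 + 12 + 1 + 5 = 65

65


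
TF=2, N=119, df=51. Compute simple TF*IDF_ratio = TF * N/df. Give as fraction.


TF * (N/df)
= 2 * (119/51)
= 2 * 7/3
= 14/3

14/3


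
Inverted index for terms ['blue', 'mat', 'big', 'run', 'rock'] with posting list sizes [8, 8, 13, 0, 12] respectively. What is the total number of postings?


Summing posting list sizes:
'blue': 8 postings
'mat': 8 postings
'big': 13 postings
'run': 0 postings
'rock': 12 postings
Total = 8 + 8 + 13 + 0 + 12 = 41

41


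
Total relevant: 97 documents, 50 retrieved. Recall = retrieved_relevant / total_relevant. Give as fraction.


Recall = retrieved_relevant / total_relevant
= 50 / 97
= 50 / (50 + 47)
= 50/97

50/97


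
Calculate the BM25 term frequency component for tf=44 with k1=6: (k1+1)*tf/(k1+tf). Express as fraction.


BM25 TF component = (k1+1)*tf / (k1+tf)
k1 = 6, tf = 44
Numerator = (6+1)*44 = 308
Denominator = 6 + 44 = 50
= 308/50 = 154/25

154/25


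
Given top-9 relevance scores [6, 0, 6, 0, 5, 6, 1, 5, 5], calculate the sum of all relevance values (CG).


Cumulative Gain = sum of relevance scores
Position 1: rel=6, running sum=6
Position 2: rel=0, running sum=6
Position 3: rel=6, running sum=12
Position 4: rel=0, running sum=12
Position 5: rel=5, running sum=17
Position 6: rel=6, running sum=23
Position 7: rel=1, running sum=24
Position 8: rel=5, running sum=29
Position 9: rel=5, running sum=34
CG = 34

34


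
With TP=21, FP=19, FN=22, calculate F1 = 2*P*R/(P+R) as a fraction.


F1 = 2 * P * R / (P + R)
P = TP/(TP+FP) = 21/40 = 21/40
R = TP/(TP+FN) = 21/43 = 21/43
2 * P * R = 2 * 21/40 * 21/43 = 441/860
P + R = 21/40 + 21/43 = 1743/1720
F1 = 441/860 / 1743/1720 = 42/83

42/83


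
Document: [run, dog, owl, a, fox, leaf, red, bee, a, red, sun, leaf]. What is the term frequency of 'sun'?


Document has 12 words
Scanning for 'sun':
Found at positions: [10]
Count = 1

1


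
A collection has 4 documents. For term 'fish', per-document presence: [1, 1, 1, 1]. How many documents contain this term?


Checking each document for 'fish':
Doc 1: present
Doc 2: present
Doc 3: present
Doc 4: present
df = sum of presences = 1 + 1 + 1 + 1 = 4

4


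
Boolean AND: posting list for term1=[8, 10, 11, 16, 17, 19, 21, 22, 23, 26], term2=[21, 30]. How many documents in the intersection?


Boolean AND: find intersection of posting lists
term1 docs: [8, 10, 11, 16, 17, 19, 21, 22, 23, 26]
term2 docs: [21, 30]
Intersection: [21]
|intersection| = 1

1


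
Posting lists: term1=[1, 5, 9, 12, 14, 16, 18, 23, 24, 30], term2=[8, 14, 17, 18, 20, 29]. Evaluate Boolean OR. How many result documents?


Boolean OR: find union of posting lists
term1 docs: [1, 5, 9, 12, 14, 16, 18, 23, 24, 30]
term2 docs: [8, 14, 17, 18, 20, 29]
Union: [1, 5, 8, 9, 12, 14, 16, 17, 18, 20, 23, 24, 29, 30]
|union| = 14

14


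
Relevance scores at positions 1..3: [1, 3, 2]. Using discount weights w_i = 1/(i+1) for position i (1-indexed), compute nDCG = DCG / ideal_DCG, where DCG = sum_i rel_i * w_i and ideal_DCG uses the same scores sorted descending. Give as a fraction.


Position discount weights w_i = 1/(i+1) for i=1..3:
Weights = [1/2, 1/3, 1/4]
Actual relevance: [1, 3, 2]
DCG = 1/2 + 3/3 + 2/4 = 2
Ideal relevance (sorted desc): [3, 2, 1]
Ideal DCG = 3/2 + 2/3 + 1/4 = 29/12
nDCG = DCG / ideal_DCG = 2 / 29/12 = 24/29

24/29


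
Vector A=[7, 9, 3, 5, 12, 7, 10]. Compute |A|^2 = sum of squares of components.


|A|^2 = sum of squared components
A[0]^2 = 7^2 = 49
A[1]^2 = 9^2 = 81
A[2]^2 = 3^2 = 9
A[3]^2 = 5^2 = 25
A[4]^2 = 12^2 = 144
A[5]^2 = 7^2 = 49
A[6]^2 = 10^2 = 100
Sum = 49 + 81 + 9 + 25 + 144 + 49 + 100 = 457

457


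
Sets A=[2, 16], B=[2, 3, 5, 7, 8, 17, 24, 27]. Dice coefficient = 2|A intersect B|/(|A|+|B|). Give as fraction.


A intersect B = [2]
|A intersect B| = 1
|A| = 2, |B| = 8
Dice = 2*1 / (2+8)
= 2 / 10 = 1/5

1/5


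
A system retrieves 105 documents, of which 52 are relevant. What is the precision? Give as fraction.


Precision = relevant_retrieved / total_retrieved
= 52 / 105
= 52 / (52 + 53)
= 52/105

52/105


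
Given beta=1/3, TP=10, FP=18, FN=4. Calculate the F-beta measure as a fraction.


P = TP/(TP+FP) = 10/28 = 5/14
R = TP/(TP+FN) = 10/14 = 5/7
beta^2 = 1/3^2 = 1/9
(1 + beta^2) = 10/9
Numerator = (1+beta^2)*P*R = 125/441
Denominator = beta^2*P + R = 5/126 + 5/7 = 95/126
F_beta = 50/133

50/133


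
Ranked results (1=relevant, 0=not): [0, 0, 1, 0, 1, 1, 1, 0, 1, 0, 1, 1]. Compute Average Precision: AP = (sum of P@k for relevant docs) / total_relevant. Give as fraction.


Computing P@k for each relevant position:
Position 1: not relevant
Position 2: not relevant
Position 3: relevant, P@3 = 1/3 = 1/3
Position 4: not relevant
Position 5: relevant, P@5 = 2/5 = 2/5
Position 6: relevant, P@6 = 3/6 = 1/2
Position 7: relevant, P@7 = 4/7 = 4/7
Position 8: not relevant
Position 9: relevant, P@9 = 5/9 = 5/9
Position 10: not relevant
Position 11: relevant, P@11 = 6/11 = 6/11
Position 12: relevant, P@12 = 7/12 = 7/12
Sum of P@k = 1/3 + 2/5 + 1/2 + 4/7 + 5/9 + 6/11 + 7/12 = 48359/13860
AP = 48359/13860 / 7 = 48359/97020

48359/97020


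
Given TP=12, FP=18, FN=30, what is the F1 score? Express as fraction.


F1 = 2 * P * R / (P + R)
P = TP/(TP+FP) = 12/30 = 2/5
R = TP/(TP+FN) = 12/42 = 2/7
2 * P * R = 2 * 2/5 * 2/7 = 8/35
P + R = 2/5 + 2/7 = 24/35
F1 = 8/35 / 24/35 = 1/3

1/3


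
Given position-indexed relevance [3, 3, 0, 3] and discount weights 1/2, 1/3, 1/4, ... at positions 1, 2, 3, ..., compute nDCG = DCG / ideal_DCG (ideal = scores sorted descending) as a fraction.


Position discount weights w_i = 1/(i+1) for i=1..4:
Weights = [1/2, 1/3, 1/4, 1/5]
Actual relevance: [3, 3, 0, 3]
DCG = 3/2 + 3/3 + 0/4 + 3/5 = 31/10
Ideal relevance (sorted desc): [3, 3, 3, 0]
Ideal DCG = 3/2 + 3/3 + 3/4 + 0/5 = 13/4
nDCG = DCG / ideal_DCG = 31/10 / 13/4 = 62/65

62/65


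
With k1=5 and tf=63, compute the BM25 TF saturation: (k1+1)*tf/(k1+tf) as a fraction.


BM25 TF component = (k1+1)*tf / (k1+tf)
k1 = 5, tf = 63
Numerator = (5+1)*63 = 378
Denominator = 5 + 63 = 68
= 378/68 = 189/34

189/34


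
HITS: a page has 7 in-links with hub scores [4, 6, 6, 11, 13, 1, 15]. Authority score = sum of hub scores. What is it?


Authority = sum of hub scores of in-linkers
In-link 1: hub score = 4
In-link 2: hub score = 6
In-link 3: hub score = 6
In-link 4: hub score = 11
In-link 5: hub score = 13
In-link 6: hub score = 1
In-link 7: hub score = 15
Authority = 4 + 6 + 6 + 11 + 13 + 1 + 15 = 56

56


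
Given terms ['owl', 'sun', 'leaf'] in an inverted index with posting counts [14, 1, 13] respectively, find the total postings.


Summing posting list sizes:
'owl': 14 postings
'sun': 1 postings
'leaf': 13 postings
Total = 14 + 1 + 13 = 28

28


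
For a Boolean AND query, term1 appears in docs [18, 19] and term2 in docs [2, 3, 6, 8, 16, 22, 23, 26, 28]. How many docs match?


Boolean AND: find intersection of posting lists
term1 docs: [18, 19]
term2 docs: [2, 3, 6, 8, 16, 22, 23, 26, 28]
Intersection: []
|intersection| = 0

0


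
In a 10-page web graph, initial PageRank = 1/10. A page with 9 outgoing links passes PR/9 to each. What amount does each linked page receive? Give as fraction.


Initial PR = 1/10 = 1/10
Outlinks = 9
Contribution per link = PR / outlinks
= 1/10 / 9
= 1/90

1/90


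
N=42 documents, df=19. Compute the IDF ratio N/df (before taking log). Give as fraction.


IDF ratio = N / df
= 42 / 19
= 42/19

42/19


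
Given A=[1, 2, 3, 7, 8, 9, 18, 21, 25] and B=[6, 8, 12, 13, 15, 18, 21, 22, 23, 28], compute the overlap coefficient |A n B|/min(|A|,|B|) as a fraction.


A intersect B = [8, 18, 21]
|A intersect B| = 3
min(|A|, |B|) = min(9, 10) = 9
Overlap = 3 / 9 = 1/3

1/3


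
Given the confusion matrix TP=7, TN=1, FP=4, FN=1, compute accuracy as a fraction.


Accuracy = (TP + TN) / (TP + TN + FP + FN)
TP + TN = 7 + 1 = 8
Total = 7 + 1 + 4 + 1 = 13
Accuracy = 8 / 13 = 8/13

8/13


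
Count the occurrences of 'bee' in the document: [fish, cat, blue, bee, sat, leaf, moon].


Document has 7 words
Scanning for 'bee':
Found at positions: [3]
Count = 1

1


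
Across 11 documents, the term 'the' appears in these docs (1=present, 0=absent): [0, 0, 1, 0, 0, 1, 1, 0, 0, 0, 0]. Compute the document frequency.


Checking each document for 'the':
Doc 1: absent
Doc 2: absent
Doc 3: present
Doc 4: absent
Doc 5: absent
Doc 6: present
Doc 7: present
Doc 8: absent
Doc 9: absent
Doc 10: absent
Doc 11: absent
df = sum of presences = 0 + 0 + 1 + 0 + 0 + 1 + 1 + 0 + 0 + 0 + 0 = 3

3


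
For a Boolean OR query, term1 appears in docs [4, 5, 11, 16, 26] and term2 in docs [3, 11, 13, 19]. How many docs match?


Boolean OR: find union of posting lists
term1 docs: [4, 5, 11, 16, 26]
term2 docs: [3, 11, 13, 19]
Union: [3, 4, 5, 11, 13, 16, 19, 26]
|union| = 8

8


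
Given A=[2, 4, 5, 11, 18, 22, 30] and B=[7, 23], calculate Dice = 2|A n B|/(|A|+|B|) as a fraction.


A intersect B = []
|A intersect B| = 0
|A| = 7, |B| = 2
Dice = 2*0 / (7+2)
= 0 / 9 = 0

0


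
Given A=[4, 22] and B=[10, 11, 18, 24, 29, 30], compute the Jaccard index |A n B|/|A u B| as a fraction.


A intersect B = []
|A intersect B| = 0
A union B = [4, 10, 11, 18, 22, 24, 29, 30]
|A union B| = 8
Jaccard = 0/8 = 0

0


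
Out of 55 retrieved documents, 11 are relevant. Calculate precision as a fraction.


Precision = relevant_retrieved / total_retrieved
= 11 / 55
= 11 / (11 + 44)
= 1/5

1/5


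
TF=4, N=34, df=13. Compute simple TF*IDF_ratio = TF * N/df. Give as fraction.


TF * (N/df)
= 4 * (34/13)
= 4 * 34/13
= 136/13

136/13


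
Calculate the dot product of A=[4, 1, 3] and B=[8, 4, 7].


Dot product = sum of element-wise products
A[0]*B[0] = 4*8 = 32
A[1]*B[1] = 1*4 = 4
A[2]*B[2] = 3*7 = 21
Sum = 32 + 4 + 21 = 57

57


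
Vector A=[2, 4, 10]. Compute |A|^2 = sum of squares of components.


|A|^2 = sum of squared components
A[0]^2 = 2^2 = 4
A[1]^2 = 4^2 = 16
A[2]^2 = 10^2 = 100
Sum = 4 + 16 + 100 = 120

120


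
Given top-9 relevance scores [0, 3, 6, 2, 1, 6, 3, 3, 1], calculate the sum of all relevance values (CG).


Cumulative Gain = sum of relevance scores
Position 1: rel=0, running sum=0
Position 2: rel=3, running sum=3
Position 3: rel=6, running sum=9
Position 4: rel=2, running sum=11
Position 5: rel=1, running sum=12
Position 6: rel=6, running sum=18
Position 7: rel=3, running sum=21
Position 8: rel=3, running sum=24
Position 9: rel=1, running sum=25
CG = 25

25


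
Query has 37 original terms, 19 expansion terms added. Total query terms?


Original terms: 37
Expansion terms: 19
Total = 37 + 19 = 56

56


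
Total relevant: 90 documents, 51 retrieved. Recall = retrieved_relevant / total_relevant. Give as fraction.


Recall = retrieved_relevant / total_relevant
= 51 / 90
= 51 / (51 + 39)
= 17/30

17/30


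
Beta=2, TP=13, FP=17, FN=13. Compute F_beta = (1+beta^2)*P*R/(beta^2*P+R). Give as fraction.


P = TP/(TP+FP) = 13/30 = 13/30
R = TP/(TP+FN) = 13/26 = 1/2
beta^2 = 2^2 = 4
(1 + beta^2) = 5
Numerator = (1+beta^2)*P*R = 13/12
Denominator = beta^2*P + R = 26/15 + 1/2 = 67/30
F_beta = 65/134

65/134


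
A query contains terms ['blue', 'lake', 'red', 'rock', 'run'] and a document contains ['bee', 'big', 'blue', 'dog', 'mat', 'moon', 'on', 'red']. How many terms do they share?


Query terms: ['blue', 'lake', 'red', 'rock', 'run']
Document terms: ['bee', 'big', 'blue', 'dog', 'mat', 'moon', 'on', 'red']
Common terms: ['blue', 'red']
Overlap count = 2

2


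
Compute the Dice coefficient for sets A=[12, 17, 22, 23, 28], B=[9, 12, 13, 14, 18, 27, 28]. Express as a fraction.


A intersect B = [12, 28]
|A intersect B| = 2
|A| = 5, |B| = 7
Dice = 2*2 / (5+7)
= 4 / 12 = 1/3

1/3


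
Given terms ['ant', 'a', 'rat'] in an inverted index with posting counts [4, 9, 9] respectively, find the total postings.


Summing posting list sizes:
'ant': 4 postings
'a': 9 postings
'rat': 9 postings
Total = 4 + 9 + 9 = 22

22


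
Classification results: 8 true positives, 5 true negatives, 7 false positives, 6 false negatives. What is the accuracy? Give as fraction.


Accuracy = (TP + TN) / (TP + TN + FP + FN)
TP + TN = 8 + 5 = 13
Total = 8 + 5 + 7 + 6 = 26
Accuracy = 13 / 26 = 1/2

1/2


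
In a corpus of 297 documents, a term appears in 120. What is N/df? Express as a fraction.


IDF ratio = N / df
= 297 / 120
= 99/40

99/40


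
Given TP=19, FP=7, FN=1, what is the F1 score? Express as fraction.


F1 = 2 * P * R / (P + R)
P = TP/(TP+FP) = 19/26 = 19/26
R = TP/(TP+FN) = 19/20 = 19/20
2 * P * R = 2 * 19/26 * 19/20 = 361/260
P + R = 19/26 + 19/20 = 437/260
F1 = 361/260 / 437/260 = 19/23

19/23


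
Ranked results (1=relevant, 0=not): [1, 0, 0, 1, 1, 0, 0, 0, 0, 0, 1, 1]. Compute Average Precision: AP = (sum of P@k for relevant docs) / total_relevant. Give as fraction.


Computing P@k for each relevant position:
Position 1: relevant, P@1 = 1/1 = 1
Position 2: not relevant
Position 3: not relevant
Position 4: relevant, P@4 = 2/4 = 1/2
Position 5: relevant, P@5 = 3/5 = 3/5
Position 6: not relevant
Position 7: not relevant
Position 8: not relevant
Position 9: not relevant
Position 10: not relevant
Position 11: relevant, P@11 = 4/11 = 4/11
Position 12: relevant, P@12 = 5/12 = 5/12
Sum of P@k = 1 + 1/2 + 3/5 + 4/11 + 5/12 = 1901/660
AP = 1901/660 / 5 = 1901/3300

1901/3300


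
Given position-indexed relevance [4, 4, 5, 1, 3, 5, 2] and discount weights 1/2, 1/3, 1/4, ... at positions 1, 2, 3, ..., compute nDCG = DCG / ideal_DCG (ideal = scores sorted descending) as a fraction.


Position discount weights w_i = 1/(i+1) for i=1..7:
Weights = [1/2, 1/3, 1/4, 1/5, 1/6, 1/7, 1/8]
Actual relevance: [4, 4, 5, 1, 3, 5, 2]
DCG = 4/2 + 4/3 + 5/4 + 1/5 + 3/6 + 5/7 + 2/8 = 656/105
Ideal relevance (sorted desc): [5, 5, 4, 4, 3, 2, 1]
Ideal DCG = 5/2 + 5/3 + 4/4 + 4/5 + 3/6 + 2/7 + 1/8 = 5777/840
nDCG = DCG / ideal_DCG = 656/105 / 5777/840 = 5248/5777

5248/5777


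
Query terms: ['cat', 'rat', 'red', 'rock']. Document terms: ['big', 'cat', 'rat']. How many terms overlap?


Query terms: ['cat', 'rat', 'red', 'rock']
Document terms: ['big', 'cat', 'rat']
Common terms: ['cat', 'rat']
Overlap count = 2

2


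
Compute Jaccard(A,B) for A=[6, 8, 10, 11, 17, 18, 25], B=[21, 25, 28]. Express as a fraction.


A intersect B = [25]
|A intersect B| = 1
A union B = [6, 8, 10, 11, 17, 18, 21, 25, 28]
|A union B| = 9
Jaccard = 1/9 = 1/9

1/9


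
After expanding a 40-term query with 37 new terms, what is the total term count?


Original terms: 40
Expansion terms: 37
Total = 40 + 37 = 77

77
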